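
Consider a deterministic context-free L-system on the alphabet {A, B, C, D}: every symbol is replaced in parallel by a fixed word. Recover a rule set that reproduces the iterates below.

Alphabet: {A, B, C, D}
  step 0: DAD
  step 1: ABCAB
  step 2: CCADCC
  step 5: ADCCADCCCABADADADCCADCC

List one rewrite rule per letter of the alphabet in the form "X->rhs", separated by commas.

  step 1 ⇒ step 2: ABCAB ⇒ C·C·AD·C·C
    A ↦ C
    B ↦ C
    C ↦ AD
  step 0 ⇒ step 1: DAD ⇒ AB·C·AB
    D ↦ AB

A->C, B->C, C->AD, D->AB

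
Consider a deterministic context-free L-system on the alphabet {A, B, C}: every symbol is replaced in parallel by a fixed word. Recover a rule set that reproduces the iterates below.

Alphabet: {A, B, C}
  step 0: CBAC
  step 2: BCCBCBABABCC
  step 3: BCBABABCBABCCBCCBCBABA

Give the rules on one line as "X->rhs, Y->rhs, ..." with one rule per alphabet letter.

  step 2 ⇒ step 3: BCCBCBABABCC ⇒ BC·BA·BA·BC·BA·BC·C·BC·C·BC·BA·BA
    A ↦ C
    B ↦ BC
    C ↦ BA

A->C, B->BC, C->BA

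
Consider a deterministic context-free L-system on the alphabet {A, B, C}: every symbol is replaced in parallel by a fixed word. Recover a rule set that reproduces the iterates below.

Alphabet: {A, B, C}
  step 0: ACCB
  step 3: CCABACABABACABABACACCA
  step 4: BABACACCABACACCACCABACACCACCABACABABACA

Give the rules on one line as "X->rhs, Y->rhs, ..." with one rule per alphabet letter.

A->CA, B->C, C->BA

  step 3 ⇒ step 4: CCABACABABACABABACACCA ⇒ BA·BA·CA·C·CA·BA·CA·C·CA·C·CA·BA·CA·C·CA·C·CA·BA·CA·BA·BA·CA
    A ↦ CA
    B ↦ C
    C ↦ BA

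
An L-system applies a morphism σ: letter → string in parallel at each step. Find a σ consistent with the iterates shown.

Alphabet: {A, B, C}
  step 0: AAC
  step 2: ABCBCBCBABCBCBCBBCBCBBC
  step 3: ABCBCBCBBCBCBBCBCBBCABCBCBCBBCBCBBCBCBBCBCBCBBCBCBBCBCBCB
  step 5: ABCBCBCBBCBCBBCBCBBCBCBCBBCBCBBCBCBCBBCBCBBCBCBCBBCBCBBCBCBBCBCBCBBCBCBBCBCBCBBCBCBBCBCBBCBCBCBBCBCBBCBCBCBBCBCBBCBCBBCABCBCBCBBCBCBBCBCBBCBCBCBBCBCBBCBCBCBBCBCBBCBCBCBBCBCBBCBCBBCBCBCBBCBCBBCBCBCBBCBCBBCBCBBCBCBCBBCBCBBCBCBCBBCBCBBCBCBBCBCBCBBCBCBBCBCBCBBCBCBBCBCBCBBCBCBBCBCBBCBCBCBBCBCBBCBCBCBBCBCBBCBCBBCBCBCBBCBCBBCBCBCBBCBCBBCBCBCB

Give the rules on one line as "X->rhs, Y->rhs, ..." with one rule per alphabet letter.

A->ABC, B->BC, C->BCB

  step 2 ⇒ step 3: ABCBCBCBABCBCBCBBCBCBBC ⇒ ABC·BC·BCB·BC·BCB·BC·BCB·BC·ABC·BC·BCB·BC·BCB·BC·BCB·BC·BC·BCB·BC·BCB·BC·BC·BCB
    A ↦ ABC
    B ↦ BC
    C ↦ BCB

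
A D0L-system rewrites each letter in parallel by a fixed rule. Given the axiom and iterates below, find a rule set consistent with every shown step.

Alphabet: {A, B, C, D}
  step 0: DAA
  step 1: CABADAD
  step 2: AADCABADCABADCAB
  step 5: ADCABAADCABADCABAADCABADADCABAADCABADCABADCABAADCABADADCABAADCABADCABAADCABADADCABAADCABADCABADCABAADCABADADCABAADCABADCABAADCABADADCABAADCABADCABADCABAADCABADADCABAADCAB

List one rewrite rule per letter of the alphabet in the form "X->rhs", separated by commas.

  step 1 ⇒ step 2: CABADAD ⇒ A·AD·CAB·AD·CAB·AD·CAB
    A ↦ AD
    B ↦ CAB
    C ↦ A
    D ↦ CAB

A->AD, B->CAB, C->A, D->CAB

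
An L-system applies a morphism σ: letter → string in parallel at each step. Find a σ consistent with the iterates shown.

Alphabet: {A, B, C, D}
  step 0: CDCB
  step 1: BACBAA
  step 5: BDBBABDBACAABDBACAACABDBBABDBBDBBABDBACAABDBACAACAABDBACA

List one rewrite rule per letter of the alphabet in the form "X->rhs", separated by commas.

  step 0 ⇒ step 1: CDCB ⇒ BA·C·BA·A
    B ↦ A
    C ↦ BA
    D ↦ C
    A ↦ BDB  (constrained at step 1)

A->BDB, B->A, C->BA, D->C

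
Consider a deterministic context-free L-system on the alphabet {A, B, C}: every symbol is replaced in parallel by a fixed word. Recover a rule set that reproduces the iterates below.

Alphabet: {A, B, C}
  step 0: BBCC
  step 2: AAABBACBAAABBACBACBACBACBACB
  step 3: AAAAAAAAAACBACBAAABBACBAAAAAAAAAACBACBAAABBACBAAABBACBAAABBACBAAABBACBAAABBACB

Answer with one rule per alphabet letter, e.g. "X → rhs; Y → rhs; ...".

A->AAA, B->ACB, C->BB

  step 2 ⇒ step 3: AAABBACBAAABBACBACBACBACBACB ⇒ AAA·AAA·AAA·ACB·ACB·AAA·BB·ACB·AAA·AAA·AAA·ACB·ACB·AAA·BB·ACB·AAA·BB·ACB·AAA·BB·ACB·AAA·BB·ACB·AAA·BB·ACB
    A ↦ AAA
    B ↦ ACB
    C ↦ BB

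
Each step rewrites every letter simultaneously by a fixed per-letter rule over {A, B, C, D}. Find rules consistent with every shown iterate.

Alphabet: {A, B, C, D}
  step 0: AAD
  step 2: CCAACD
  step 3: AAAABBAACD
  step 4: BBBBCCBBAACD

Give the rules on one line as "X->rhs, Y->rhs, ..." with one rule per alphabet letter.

  step 3 ⇒ step 4: AAAABBAACD ⇒ B·B·B·B·C·C·B·B·AA·CD
    A ↦ B
    B ↦ C
    C ↦ AA
    D ↦ CD

A->B, B->C, C->AA, D->CD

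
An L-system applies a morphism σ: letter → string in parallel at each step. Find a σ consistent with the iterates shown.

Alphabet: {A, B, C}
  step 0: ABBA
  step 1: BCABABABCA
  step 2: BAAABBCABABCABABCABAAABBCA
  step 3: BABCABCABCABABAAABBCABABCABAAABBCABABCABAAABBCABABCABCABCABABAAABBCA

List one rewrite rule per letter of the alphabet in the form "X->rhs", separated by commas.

  step 2 ⇒ step 3: BAAABBCABABCABABCABAAABBCA ⇒ BA·BCA·BCA·BCA·BA·BA·AAB·BCA·BA·BCA·BA·AAB·BCA·BA·BCA·BA·AAB·BCA·BA·BCA·BCA·BCA·BA·BA·AAB·BCA
    A ↦ BCA
    B ↦ BA
    C ↦ AAB

A->BCA, B->BA, C->AAB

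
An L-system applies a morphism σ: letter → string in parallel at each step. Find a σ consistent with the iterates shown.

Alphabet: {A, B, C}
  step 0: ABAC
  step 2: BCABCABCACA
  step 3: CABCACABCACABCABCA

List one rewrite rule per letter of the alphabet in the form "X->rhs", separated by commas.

  step 2 ⇒ step 3: BCABCABCACA ⇒ CA·B·CA·CA·B·CA·CA·B·CA·B·CA
    A ↦ CA
    B ↦ CA
    C ↦ B

A->CA, B->CA, C->B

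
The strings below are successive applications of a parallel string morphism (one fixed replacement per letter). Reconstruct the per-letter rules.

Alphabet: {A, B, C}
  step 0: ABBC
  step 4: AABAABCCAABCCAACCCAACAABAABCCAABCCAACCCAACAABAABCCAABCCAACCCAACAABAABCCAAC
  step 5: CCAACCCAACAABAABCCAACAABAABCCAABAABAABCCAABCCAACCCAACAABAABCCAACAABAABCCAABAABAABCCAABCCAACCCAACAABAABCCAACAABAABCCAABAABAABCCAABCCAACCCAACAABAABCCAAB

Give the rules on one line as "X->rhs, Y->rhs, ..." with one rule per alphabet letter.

A->C, B->AAC, C->AAB

  step 4 ⇒ step 5: AABAABCCAABCCAACCCAACAABAABCCAABCCAACCCAACAABAABCCAABCCAACCCAACAABAABCCAAC ⇒ C·C·AAC·C·C·AAC·AAB·AAB·C·C·AAC·AAB·AAB·C·C·AAB·AAB·AAB·C·C·AAB·C·C·AAC·C·C·AAC·AAB·AAB·C·C·AAC·AAB·AAB·C·C·AAB·AAB·AAB·C·C·AAB·C·C·AAC·C·C·AAC·AAB·AAB·C·C·AAC·AAB·AAB·C·C·AAB·AAB·AAB·C·C·AAB·C·C·AAC·C·C·AAC·AAB·AAB·C·C·AAB
    A ↦ C
    B ↦ AAC
    C ↦ AAB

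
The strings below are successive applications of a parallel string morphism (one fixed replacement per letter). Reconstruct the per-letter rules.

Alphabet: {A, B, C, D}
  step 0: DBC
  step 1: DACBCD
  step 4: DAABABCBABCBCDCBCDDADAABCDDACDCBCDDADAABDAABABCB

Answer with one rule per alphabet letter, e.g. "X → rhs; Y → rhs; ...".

A->AB, B->CB, C->CD, D->DA

  step 0 ⇒ step 1: DBC ⇒ DA·CB·CD
    B ↦ CB
    C ↦ CD
    D ↦ DA
    A ↦ AB  (constrained at step 1)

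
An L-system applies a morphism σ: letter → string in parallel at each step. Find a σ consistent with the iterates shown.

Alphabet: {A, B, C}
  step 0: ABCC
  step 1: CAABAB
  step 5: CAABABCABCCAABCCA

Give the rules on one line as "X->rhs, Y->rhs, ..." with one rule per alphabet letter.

A->C, B->A, C->AB

  step 0 ⇒ step 1: ABCC ⇒ C·A·AB·AB
    A ↦ C
    B ↦ A
    C ↦ AB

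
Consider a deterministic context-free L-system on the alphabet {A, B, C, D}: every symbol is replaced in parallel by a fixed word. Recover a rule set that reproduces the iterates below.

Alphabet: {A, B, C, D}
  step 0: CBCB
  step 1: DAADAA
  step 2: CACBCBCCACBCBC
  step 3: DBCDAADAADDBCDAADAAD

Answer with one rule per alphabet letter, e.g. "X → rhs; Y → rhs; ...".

  step 2 ⇒ step 3: CACBCBCCACBCBC ⇒ D·BC·D·AA·D·AA·D·D·BC·D·AA·D·AA·D
    A ↦ BC
    B ↦ AA
    C ↦ D
  step 1 ⇒ step 2: DAADAA ⇒ CAC·BC·BC·CAC·BC·BC
    D ↦ CAC

A->BC, B->AA, C->D, D->CAC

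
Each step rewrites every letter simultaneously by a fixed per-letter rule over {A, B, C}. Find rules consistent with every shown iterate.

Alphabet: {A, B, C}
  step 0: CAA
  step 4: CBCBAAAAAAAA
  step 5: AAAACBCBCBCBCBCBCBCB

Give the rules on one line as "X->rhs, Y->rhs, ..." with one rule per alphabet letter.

  step 4 ⇒ step 5: CBCBAAAAAAAA ⇒ A·A·A·A·CB·CB·CB·CB·CB·CB·CB·CB
    A ↦ CB
    B ↦ A
    C ↦ A

A->CB, B->A, C->A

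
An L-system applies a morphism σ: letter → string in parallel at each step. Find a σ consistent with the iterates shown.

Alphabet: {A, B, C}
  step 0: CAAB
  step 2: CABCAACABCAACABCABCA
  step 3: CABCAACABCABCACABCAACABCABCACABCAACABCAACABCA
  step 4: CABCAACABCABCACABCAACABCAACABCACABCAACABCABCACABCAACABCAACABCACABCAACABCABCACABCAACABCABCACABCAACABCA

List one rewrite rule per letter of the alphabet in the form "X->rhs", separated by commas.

A->BCA, B->A, C->CA

  step 3 ⇒ step 4: CABCAACABCABCACABCAACABCABCACABCAACABCAACABCA ⇒ CA·BCA·A·CA·BCA·BCA·CA·BCA·A·CA·BCA·A·CA·BCA·CA·BCA·A·CA·BCA·BCA·CA·BCA·A·CA·BCA·A·CA·BCA·CA·BCA·A·CA·BCA·BCA·CA·BCA·A·CA·BCA·BCA·CA·BCA·A·CA·BCA
    A ↦ BCA
    B ↦ A
    C ↦ CA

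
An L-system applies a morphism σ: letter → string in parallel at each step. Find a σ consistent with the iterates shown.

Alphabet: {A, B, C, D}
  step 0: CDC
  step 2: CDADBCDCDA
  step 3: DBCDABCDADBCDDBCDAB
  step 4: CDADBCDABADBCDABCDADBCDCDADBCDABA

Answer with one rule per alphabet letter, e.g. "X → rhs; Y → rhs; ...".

A->AB, B->A, C->DB, D->CD

  step 3 ⇒ step 4: DBCDABCDADBCDDBCDAB ⇒ CD·A·DB·CD·AB·A·DB·CD·AB·CD·A·DB·CD·CD·A·DB·CD·AB·A
    A ↦ AB
    B ↦ A
    C ↦ DB
    D ↦ CD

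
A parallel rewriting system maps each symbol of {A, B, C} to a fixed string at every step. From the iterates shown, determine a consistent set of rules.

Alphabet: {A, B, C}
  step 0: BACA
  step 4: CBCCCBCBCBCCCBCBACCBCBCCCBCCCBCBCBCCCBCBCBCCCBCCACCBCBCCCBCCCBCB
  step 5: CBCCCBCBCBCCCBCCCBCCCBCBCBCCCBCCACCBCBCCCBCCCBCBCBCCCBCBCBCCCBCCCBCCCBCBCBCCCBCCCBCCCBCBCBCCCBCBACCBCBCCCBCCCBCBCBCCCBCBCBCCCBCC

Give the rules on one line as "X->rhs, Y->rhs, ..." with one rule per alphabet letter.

  step 4 ⇒ step 5: CBCCCBCBCBCCCBCBACCBCBCCCBCCCBCBCBCCCBCBCBCCCBCCACCBCBCCCBCCCBCB ⇒ CB·CC·CB·CB·CB·CC·CB·CC·CB·CC·CB·CB·CB·CC·CB·CC·AC·CB·CB·CC·CB·CC·CB·CB·CB·CC·CB·CB·CB·CC·CB·CC·CB·CC·CB·CB·CB·CC·CB·CC·CB·CC·CB·CB·CB·CC·CB·CB·AC·CB·CB·CC·CB·CC·CB·CB·CB·CC·CB·CB·CB·CC·CB·CC
    A ↦ AC
    B ↦ CC
    C ↦ CB

A->AC, B->CC, C->CB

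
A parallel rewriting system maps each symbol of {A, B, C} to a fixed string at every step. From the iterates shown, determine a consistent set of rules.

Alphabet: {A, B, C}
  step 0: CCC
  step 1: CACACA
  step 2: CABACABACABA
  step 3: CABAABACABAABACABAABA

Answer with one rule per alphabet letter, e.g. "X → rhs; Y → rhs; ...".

  step 2 ⇒ step 3: CABACABACABA ⇒ CA·BA·A·BA·CA·BA·A·BA·CA·BA·A·BA
    A ↦ BA
    B ↦ A
    C ↦ CA

A->BA, B->A, C->CA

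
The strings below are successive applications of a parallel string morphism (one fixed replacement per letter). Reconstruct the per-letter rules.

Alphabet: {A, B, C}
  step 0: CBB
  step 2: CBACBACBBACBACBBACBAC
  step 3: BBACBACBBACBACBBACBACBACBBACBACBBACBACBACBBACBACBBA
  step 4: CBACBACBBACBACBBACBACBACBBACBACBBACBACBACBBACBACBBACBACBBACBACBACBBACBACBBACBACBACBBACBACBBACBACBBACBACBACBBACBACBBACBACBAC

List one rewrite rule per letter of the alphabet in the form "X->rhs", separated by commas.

A->C, B->CBA, C->BBA

  step 3 ⇒ step 4: BBACBACBBACBACBBACBACBACBBACBACBBACBACBACBBACBACBBA ⇒ CBA·CBA·C·BBA·CBA·C·BBA·CBA·CBA·C·BBA·CBA·C·BBA·CBA·CBA·C·BBA·CBA·C·BBA·CBA·C·BBA·CBA·CBA·C·BBA·CBA·C·BBA·CBA·CBA·C·BBA·CBA·C·BBA·CBA·C·BBA·CBA·CBA·C·BBA·CBA·C·BBA·CBA·CBA·C
    A ↦ C
    B ↦ CBA
    C ↦ BBA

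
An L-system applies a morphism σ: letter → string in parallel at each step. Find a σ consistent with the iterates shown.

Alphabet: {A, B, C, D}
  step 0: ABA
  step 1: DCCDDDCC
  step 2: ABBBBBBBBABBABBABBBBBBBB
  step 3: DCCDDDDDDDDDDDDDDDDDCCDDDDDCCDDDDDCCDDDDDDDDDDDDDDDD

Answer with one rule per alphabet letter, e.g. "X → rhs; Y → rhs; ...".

A->DCC, B->DD, C->BBB, D->ABB

  step 2 ⇒ step 3: ABBBBBBBBABBABBABBBBBBBB ⇒ DCC·DD·DD·DD·DD·DD·DD·DD·DD·DCC·DD·DD·DCC·DD·DD·DCC·DD·DD·DD·DD·DD·DD·DD·DD
    A ↦ DCC
    B ↦ DD
  step 1 ⇒ step 2: DCCDDDCC ⇒ ABB·BBB·BBB·ABB·ABB·ABB·BBB·BBB
    C ↦ BBB
  step 1 ⇒ step 2: DCCDDDCC ⇒ ABB·BBB·BBB·ABB·ABB·ABB·BBB·BBB
    D ↦ ABB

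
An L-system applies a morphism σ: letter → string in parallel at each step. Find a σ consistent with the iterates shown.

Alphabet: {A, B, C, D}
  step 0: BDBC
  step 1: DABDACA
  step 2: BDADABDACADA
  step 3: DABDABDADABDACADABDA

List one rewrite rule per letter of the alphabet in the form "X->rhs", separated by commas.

A->DA, B->DA, C->CA, D->B

  step 2 ⇒ step 3: BDADABDACADA ⇒ DA·B·DA·B·DA·DA·B·DA·CA·DA·B·DA
    A ↦ DA
    B ↦ DA
    C ↦ CA
    D ↦ B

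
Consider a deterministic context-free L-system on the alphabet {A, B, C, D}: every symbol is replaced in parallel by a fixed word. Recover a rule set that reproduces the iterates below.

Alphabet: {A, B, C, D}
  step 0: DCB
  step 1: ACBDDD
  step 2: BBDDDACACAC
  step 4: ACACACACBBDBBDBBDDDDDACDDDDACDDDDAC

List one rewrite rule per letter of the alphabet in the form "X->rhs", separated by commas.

A->B, B->DD, C->BD, D->AC

  step 1 ⇒ step 2: ACBDDD ⇒ B·BD·DD·AC·AC·AC
    A ↦ B
    B ↦ DD
    C ↦ BD
    D ↦ AC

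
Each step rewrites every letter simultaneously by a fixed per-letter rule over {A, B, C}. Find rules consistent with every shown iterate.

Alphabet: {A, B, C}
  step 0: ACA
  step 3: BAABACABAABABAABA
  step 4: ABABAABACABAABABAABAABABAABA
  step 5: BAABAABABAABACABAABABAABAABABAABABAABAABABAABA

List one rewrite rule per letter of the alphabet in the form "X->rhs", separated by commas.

  step 4 ⇒ step 5: ABABAABACABAABABAABAABABAABA ⇒ BA·A·BA·A·BA·BA·A·BA·CA·BA·A·BA·BA·A·BA·A·BA·BA·A·BA·BA·A·BA·A·BA·BA·A·BA
    A ↦ BA
    B ↦ A
    C ↦ CA

A->BA, B->A, C->CA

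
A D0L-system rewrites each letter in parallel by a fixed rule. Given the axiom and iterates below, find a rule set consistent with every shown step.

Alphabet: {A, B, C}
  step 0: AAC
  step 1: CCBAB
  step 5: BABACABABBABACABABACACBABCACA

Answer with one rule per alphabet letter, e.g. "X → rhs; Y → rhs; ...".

  step 0 ⇒ step 1: AAC ⇒ C·C·BAB
    A ↦ C
    C ↦ BAB
    B ↦ A  (constrained at step 1)

A->C, B->A, C->BAB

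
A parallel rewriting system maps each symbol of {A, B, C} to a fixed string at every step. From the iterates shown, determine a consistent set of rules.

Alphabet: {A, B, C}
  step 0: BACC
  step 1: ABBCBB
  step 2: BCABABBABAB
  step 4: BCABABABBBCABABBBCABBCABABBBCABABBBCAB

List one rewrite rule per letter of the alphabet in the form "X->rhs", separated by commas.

A->BC, B->AB, C->B

  step 1 ⇒ step 2: ABBCBB ⇒ BC·AB·AB·B·AB·AB
    A ↦ BC
    B ↦ AB
    C ↦ B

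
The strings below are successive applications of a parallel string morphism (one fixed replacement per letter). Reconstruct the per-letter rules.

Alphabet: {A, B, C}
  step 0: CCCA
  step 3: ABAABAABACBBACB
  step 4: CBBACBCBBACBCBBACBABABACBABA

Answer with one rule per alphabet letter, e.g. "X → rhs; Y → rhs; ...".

A->CB, B->BA, C->A

  step 3 ⇒ step 4: ABAABAABACBBACB ⇒ CB·BA·CB·CB·BA·CB·CB·BA·CB·A·BA·BA·CB·A·BA
    A ↦ CB
    B ↦ BA
    C ↦ A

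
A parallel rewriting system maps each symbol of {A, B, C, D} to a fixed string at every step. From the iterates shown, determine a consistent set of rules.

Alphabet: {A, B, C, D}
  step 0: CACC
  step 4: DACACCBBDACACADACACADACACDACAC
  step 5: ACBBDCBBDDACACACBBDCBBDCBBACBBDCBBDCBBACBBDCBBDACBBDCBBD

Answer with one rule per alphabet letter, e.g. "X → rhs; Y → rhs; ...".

A->CBB, B->AC, C->D, D->A

  step 4 ⇒ step 5: DACACCBBDACACADACACADACACDACAC ⇒ A·CBB·D·CBB·D·D·AC·AC·A·CBB·D·CBB·D·CBB·A·CBB·D·CBB·D·CBB·A·CBB·D·CBB·D·A·CBB·D·CBB·D
    A ↦ CBB
    B ↦ AC
    C ↦ D
    D ↦ A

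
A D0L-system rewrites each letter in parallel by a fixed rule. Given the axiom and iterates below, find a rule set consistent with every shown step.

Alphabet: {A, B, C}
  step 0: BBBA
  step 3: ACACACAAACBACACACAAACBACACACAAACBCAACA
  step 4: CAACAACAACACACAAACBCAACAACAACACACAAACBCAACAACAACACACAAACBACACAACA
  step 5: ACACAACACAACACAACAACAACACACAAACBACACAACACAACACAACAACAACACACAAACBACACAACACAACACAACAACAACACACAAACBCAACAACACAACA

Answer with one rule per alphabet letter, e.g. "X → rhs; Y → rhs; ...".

A->CA, B->ACB, C->A

  step 4 ⇒ step 5: CAACAACAACACACAAACBCAACAACAACACACAAACBCAACAACAACACACAAACBACACAACA ⇒ A·CA·CA·A·CA·CA·A·CA·CA·A·CA·A·CA·A·CA·CA·CA·A·ACB·A·CA·CA·A·CA·CA·A·CA·CA·A·CA·A·CA·A·CA·CA·CA·A·ACB·A·CA·CA·A·CA·CA·A·CA·CA·A·CA·A·CA·A·CA·CA·CA·A·ACB·CA·A·CA·A·CA·CA·A·CA
    A ↦ CA
    B ↦ ACB
    C ↦ A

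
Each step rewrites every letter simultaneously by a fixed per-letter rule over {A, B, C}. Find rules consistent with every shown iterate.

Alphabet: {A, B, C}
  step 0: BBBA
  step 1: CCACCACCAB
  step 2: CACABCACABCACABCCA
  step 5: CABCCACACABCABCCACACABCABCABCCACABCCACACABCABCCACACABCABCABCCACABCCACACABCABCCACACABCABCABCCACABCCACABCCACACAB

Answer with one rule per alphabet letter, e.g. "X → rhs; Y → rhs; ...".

  step 1 ⇒ step 2: CCACCACCAB ⇒ CA·CA·B·CA·CA·B·CA·CA·B·CCA
    A ↦ B
    B ↦ CCA
    C ↦ CA

A->B, B->CCA, C->CA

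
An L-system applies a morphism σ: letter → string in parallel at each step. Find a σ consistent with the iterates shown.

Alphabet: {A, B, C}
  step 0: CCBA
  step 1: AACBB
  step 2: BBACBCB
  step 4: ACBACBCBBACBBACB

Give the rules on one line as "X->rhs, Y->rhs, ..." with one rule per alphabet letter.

A->B, B->CB, C->A

  step 1 ⇒ step 2: AACBB ⇒ B·B·A·CB·CB
    A ↦ B
    B ↦ CB
    C ↦ A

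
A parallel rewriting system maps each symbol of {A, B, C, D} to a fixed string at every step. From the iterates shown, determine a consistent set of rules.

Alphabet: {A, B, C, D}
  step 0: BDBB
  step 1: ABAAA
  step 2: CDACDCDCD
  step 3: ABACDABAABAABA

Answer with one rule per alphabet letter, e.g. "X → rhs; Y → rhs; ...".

  step 2 ⇒ step 3: CDACDCDCD ⇒ A·BA·CD·A·BA·A·BA·A·BA
    A ↦ CD
    C ↦ A
    D ↦ BA
  step 0 ⇒ step 1: BDBB ⇒ A·BA·A·A
    B ↦ A

A->CD, B->A, C->A, D->BA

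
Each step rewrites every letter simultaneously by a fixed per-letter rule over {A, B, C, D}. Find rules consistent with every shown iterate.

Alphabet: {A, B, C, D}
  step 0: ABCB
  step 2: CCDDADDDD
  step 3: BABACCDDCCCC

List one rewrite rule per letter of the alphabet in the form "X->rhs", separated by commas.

  step 2 ⇒ step 3: CCDDADDDD ⇒ BA·BA·C·C·DD·C·C·C·C
    A ↦ DD
    C ↦ BA
    D ↦ C
    B ↦ A  (constrained at step 0)

A->DD, B->A, C->BA, D->C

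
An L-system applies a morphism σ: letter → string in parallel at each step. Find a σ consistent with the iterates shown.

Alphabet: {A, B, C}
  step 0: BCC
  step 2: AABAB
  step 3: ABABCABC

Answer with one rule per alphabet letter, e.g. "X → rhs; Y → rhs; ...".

A->AB, B->C, C->A

  step 2 ⇒ step 3: AABAB ⇒ AB·AB·C·AB·C
    A ↦ AB
    B ↦ C
    C ↦ A  (constrained at step 0)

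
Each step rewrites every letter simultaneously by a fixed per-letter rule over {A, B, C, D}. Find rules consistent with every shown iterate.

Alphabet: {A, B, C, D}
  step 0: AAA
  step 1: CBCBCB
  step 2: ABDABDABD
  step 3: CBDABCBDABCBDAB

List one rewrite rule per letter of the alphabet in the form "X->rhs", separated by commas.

A->CB, B->D, C->AB, D->AB

  step 2 ⇒ step 3: ABDABDABD ⇒ CB·D·AB·CB·D·AB·CB·D·AB
    A ↦ CB
    B ↦ D
    D ↦ AB
  step 1 ⇒ step 2: CBCBCB ⇒ AB·D·AB·D·AB·D
    C ↦ AB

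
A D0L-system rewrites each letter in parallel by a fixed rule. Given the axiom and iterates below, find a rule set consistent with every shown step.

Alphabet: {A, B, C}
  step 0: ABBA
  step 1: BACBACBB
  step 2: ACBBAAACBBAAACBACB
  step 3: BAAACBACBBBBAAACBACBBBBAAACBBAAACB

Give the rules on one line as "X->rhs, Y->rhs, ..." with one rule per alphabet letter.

  step 2 ⇒ step 3: ACBBAAACBBAAACBACB ⇒ B·AA·ACB·ACB·B·B·B·AA·ACB·ACB·B·B·B·AA·ACB·B·AA·ACB
    A ↦ B
    B ↦ ACB
    C ↦ AA

A->B, B->ACB, C->AA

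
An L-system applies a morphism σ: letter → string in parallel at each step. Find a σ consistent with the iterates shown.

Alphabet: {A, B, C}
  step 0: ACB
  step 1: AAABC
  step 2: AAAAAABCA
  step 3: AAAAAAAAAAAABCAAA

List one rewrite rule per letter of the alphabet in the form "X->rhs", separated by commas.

  step 2 ⇒ step 3: AAAAAABCA ⇒ AA·AA·AA·AA·AA·AA·BC·A·AA
    A ↦ AA
    B ↦ BC
    C ↦ A

A->AA, B->BC, C->A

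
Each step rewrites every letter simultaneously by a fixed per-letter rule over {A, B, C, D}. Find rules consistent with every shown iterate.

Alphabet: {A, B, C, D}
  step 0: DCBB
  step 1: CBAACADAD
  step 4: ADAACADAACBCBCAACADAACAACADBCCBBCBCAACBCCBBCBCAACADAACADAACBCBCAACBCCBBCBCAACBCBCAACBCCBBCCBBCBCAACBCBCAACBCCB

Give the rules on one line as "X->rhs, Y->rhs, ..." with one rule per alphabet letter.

A->BC, B->AD, C->AAC, D->CB

  step 0 ⇒ step 1: DCBB ⇒ CB·AAC·AD·AD
    B ↦ AD
    C ↦ AAC
    D ↦ CB
    A ↦ BC  (constrained at step 1)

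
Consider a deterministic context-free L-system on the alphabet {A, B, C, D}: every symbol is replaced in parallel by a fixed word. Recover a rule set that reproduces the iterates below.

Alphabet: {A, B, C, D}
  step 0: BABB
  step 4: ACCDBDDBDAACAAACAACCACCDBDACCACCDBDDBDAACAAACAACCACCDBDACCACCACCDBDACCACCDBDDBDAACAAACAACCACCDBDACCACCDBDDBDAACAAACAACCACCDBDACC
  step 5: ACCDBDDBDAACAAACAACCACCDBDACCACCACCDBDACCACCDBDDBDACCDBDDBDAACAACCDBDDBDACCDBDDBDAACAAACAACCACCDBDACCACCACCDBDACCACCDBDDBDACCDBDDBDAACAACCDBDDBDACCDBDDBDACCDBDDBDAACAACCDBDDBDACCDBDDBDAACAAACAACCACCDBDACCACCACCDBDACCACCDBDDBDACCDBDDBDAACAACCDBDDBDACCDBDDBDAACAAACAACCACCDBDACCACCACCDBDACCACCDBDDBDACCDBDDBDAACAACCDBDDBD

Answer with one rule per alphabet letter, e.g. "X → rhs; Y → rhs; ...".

  step 4 ⇒ step 5: ACCDBDDBDAACAAACAACCACCDBDACCACCDBDDBDAACAAACAACCACCDBDACCACCACCDBDACCACCDBDDBDAACAAACAACCACCDBDACCACCDBDDBDAACAAACAACCACCDBDACC ⇒ ACC·DBD·DBD·A·AC·A·A·AC·A·ACC·ACC·DBD·ACC·ACC·ACC·DBD·ACC·ACC·DBD·DBD·ACC·DBD·DBD·A·AC·A·ACC·DBD·DBD·ACC·DBD·DBD·A·AC·A·A·AC·A·ACC·ACC·DBD·ACC·ACC·ACC·DBD·ACC·ACC·DBD·DBD·ACC·DBD·DBD·A·AC·A·ACC·DBD·DBD·ACC·DBD·DBD·ACC·DBD·DBD·A·AC·A·ACC·DBD·DBD·ACC·DBD·DBD·A·AC·A·A·AC·A·ACC·ACC·DBD·ACC·ACC·ACC·DBD·ACC·ACC·DBD·DBD·ACC·DBD·DBD·A·AC·A·ACC·DBD·DBD·ACC·DBD·DBD·A·AC·A·A·AC·A·ACC·ACC·DBD·ACC·ACC·ACC·DBD·ACC·ACC·DBD·DBD·ACC·DBD·DBD·A·AC·A·ACC·DBD·DBD
    A ↦ ACC
    B ↦ AC
    C ↦ DBD
    D ↦ A

A->ACC, B->AC, C->DBD, D->A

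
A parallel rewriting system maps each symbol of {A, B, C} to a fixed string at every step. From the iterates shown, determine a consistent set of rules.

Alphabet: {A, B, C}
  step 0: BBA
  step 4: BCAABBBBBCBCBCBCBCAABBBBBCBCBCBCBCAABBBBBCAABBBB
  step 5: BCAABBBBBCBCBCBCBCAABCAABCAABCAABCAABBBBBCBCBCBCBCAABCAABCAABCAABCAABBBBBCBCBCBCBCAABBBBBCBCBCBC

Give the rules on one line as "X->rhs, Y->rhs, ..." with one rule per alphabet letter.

  step 4 ⇒ step 5: BCAABBBBBCBCBCBCBCAABBBBBCBCBCBCBCAABBBBBCAABBBB ⇒ BC·AA·BB·BB·BC·BC·BC·BC·BC·AA·BC·AA·BC·AA·BC·AA·BC·AA·BB·BB·BC·BC·BC·BC·BC·AA·BC·AA·BC·AA·BC·AA·BC·AA·BB·BB·BC·BC·BC·BC·BC·AA·BB·BB·BC·BC·BC·BC
    A ↦ BB
    B ↦ BC
    C ↦ AA

A->BB, B->BC, C->AA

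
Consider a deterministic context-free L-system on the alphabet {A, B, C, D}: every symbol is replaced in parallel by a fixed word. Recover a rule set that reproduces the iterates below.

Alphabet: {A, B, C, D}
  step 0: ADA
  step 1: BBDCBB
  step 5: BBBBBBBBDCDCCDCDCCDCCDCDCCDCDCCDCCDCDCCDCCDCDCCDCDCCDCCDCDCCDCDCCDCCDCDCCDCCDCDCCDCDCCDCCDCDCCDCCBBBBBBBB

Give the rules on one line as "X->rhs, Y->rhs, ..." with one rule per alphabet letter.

A->BB, B->A, C->DCC, D->DC

  step 0 ⇒ step 1: ADA ⇒ BB·DC·BB
    A ↦ BB
    D ↦ DC
    B ↦ A  (constrained at step 1)
    C ↦ DCC  (constrained at step 1)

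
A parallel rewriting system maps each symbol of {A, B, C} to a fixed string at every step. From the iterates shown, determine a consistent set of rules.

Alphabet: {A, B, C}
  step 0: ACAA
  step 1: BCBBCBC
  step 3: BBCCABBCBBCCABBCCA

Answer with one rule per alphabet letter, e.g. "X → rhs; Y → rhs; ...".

  step 0 ⇒ step 1: ACAA ⇒ BC·B·BC·BC
    A ↦ BC
    C ↦ B
    B ↦ CA  (constrained at step 1)

A->BC, B->CA, C->B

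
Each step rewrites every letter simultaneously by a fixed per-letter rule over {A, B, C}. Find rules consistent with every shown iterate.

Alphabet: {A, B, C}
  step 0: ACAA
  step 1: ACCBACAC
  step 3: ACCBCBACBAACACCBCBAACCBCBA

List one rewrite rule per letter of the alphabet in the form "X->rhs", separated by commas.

  step 0 ⇒ step 1: ACAA ⇒ AC·CB·AC·AC
    A ↦ AC
    C ↦ CB
    B ↦ A  (constrained at step 1)

A->AC, B->A, C->CB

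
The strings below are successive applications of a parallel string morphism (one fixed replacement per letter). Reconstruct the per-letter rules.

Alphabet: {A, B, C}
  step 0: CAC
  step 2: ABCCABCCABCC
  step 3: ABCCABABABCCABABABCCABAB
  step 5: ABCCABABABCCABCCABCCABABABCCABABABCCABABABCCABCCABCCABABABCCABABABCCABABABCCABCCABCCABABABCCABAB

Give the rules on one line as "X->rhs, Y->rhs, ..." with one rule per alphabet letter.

  step 2 ⇒ step 3: ABCCABCCABCC ⇒ AB·CC·AB·AB·AB·CC·AB·AB·AB·CC·AB·AB
    A ↦ AB
    B ↦ CC
    C ↦ AB

A->AB, B->CC, C->AB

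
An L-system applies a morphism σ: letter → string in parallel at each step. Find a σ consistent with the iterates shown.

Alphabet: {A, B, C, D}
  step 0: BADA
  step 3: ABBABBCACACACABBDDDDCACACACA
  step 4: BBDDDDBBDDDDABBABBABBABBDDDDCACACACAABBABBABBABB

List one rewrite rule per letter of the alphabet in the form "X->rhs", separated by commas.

  step 3 ⇒ step 4: ABBABBCACACACABBDDDDCACACACA ⇒ BB·DD·DD·BB·DD·DD·A·BB·A·BB·A·BB·A·BB·DD·DD·CA·CA·CA·CA·A·BB·A·BB·A·BB·A·BB
    A ↦ BB
    B ↦ DD
    C ↦ A
    D ↦ CA

A->BB, B->DD, C->A, D->CA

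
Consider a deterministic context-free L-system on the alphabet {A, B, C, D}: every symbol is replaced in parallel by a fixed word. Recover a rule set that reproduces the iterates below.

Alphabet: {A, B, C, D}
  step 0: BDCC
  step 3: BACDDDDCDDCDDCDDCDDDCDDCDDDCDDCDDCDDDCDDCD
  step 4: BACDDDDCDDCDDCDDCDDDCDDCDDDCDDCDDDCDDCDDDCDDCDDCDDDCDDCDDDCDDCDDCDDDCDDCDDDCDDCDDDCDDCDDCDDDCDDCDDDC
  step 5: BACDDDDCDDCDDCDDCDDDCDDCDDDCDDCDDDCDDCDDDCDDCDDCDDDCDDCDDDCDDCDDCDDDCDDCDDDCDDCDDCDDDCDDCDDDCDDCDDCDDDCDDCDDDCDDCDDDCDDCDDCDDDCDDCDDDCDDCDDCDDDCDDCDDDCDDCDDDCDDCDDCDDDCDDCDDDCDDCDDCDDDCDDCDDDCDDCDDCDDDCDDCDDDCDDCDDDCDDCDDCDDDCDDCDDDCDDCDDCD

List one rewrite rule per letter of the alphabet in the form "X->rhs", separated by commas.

A->D, B->BAC, C->D, D->DDC

  step 4 ⇒ step 5: BACDDDDCDDCDDCDDCDDDCDDCDDDCDDCDDDCDDCDDDCDDCDDCDDDCDDCDDDCDDCDDCDDDCDDCDDDCDDCDDDCDDCDDCDDDCDDCDDDC ⇒ BAC·D·D·DDC·DDC·DDC·DDC·D·DDC·DDC·D·DDC·DDC·D·DDC·DDC·D·DDC·DDC·DDC·D·DDC·DDC·D·DDC·DDC·DDC·D·DDC·DDC·D·DDC·DDC·DDC·D·DDC·DDC·D·DDC·DDC·DDC·D·DDC·DDC·D·DDC·DDC·D·DDC·DDC·DDC·D·DDC·DDC·D·DDC·DDC·DDC·D·DDC·DDC·D·DDC·DDC·D·DDC·DDC·DDC·D·DDC·DDC·D·DDC·DDC·DDC·D·DDC·DDC·D·DDC·DDC·DDC·D·DDC·DDC·D·DDC·DDC·D·DDC·DDC·DDC·D·DDC·DDC·D·DDC·DDC·DDC·D
    A ↦ D
    B ↦ BAC
    C ↦ D
    D ↦ DDC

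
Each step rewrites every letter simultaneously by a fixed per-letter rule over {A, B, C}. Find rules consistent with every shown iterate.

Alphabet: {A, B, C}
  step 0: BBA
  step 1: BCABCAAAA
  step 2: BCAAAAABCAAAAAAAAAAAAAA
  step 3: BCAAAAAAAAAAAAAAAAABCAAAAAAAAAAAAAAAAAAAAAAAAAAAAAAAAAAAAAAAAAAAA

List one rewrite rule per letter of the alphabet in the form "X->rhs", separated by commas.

  step 2 ⇒ step 3: BCAAAAABCAAAAAAAAAAAAAA ⇒ BCA·A·AAA·AAA·AAA·AAA·AAA·BCA·A·AAA·AAA·AAA·AAA·AAA·AAA·AAA·AAA·AAA·AAA·AAA·AAA·AAA·AAA
    A ↦ AAA
    B ↦ BCA
    C ↦ A

A->AAA, B->BCA, C->A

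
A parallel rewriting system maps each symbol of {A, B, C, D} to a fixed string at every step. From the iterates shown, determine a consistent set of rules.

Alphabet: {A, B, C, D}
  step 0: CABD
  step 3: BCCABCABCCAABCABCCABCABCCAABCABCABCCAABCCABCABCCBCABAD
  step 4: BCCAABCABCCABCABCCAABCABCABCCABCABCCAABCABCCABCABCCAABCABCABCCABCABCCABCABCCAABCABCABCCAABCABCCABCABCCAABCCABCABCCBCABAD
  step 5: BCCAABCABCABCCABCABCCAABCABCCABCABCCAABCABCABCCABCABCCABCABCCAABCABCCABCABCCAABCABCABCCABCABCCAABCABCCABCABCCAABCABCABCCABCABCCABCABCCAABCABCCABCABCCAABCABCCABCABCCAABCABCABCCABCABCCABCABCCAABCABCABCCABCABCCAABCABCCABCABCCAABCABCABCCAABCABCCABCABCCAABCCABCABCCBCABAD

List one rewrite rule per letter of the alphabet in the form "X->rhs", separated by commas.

  step 4 ⇒ step 5: BCCAABCABCCABCABCCAABCABCABCCABCABCCAABCABCCABCABCCAABCABCABCCABCABCCABCABCCAABCABCABCCAABCABCCABCABCCAABCCABCABCCBCABAD ⇒ BCC·A·A·BCA·BCA·BCC·A·BCA·BCC·A·A·BCA·BCC·A·BCA·BCC·A·A·BCA·BCA·BCC·A·BCA·BCC·A·BCA·BCC·A·A·BCA·BCC·A·BCA·BCC·A·A·BCA·BCA·BCC·A·BCA·BCC·A·A·BCA·BCC·A·BCA·BCC·A·A·BCA·BCA·BCC·A·BCA·BCC·A·BCA·BCC·A·A·BCA·BCC·A·BCA·BCC·A·A·BCA·BCC·A·BCA·BCC·A·A·BCA·BCA·BCC·A·BCA·BCC·A·BCA·BCC·A·A·BCA·BCA·BCC·A·BCA·BCC·A·A·BCA·BCC·A·BCA·BCC·A·A·BCA·BCA·BCC·A·A·BCA·BCC·A·BCA·BCC·A·A·BCC·A·BCA·BCC·BCA·BAD
    A ↦ BCA
    B ↦ BCC
    C ↦ A
    D ↦ BAD

A->BCA, B->BCC, C->A, D->BAD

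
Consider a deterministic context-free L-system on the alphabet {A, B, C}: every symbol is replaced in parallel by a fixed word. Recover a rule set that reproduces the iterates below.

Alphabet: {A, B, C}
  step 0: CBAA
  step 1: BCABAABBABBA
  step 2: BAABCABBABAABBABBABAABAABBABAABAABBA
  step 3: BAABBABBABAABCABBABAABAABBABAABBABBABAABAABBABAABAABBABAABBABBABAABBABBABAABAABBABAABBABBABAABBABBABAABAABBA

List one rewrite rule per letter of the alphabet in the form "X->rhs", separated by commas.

  step 2 ⇒ step 3: BAABCABBABAABBABBABAABAABBABAABAABBA ⇒ BAA·BBA·BBA·BAA·BCA·BBA·BAA·BAA·BBA·BAA·BBA·BBA·BAA·BAA·BBA·BAA·BAA·BBA·BAA·BBA·BBA·BAA·BBA·BBA·BAA·BAA·BBA·BAA·BBA·BBA·BAA·BBA·BBA·BAA·BAA·BBA
    A ↦ BBA
    B ↦ BAA
    C ↦ BCA

A->BBA, B->BAA, C->BCA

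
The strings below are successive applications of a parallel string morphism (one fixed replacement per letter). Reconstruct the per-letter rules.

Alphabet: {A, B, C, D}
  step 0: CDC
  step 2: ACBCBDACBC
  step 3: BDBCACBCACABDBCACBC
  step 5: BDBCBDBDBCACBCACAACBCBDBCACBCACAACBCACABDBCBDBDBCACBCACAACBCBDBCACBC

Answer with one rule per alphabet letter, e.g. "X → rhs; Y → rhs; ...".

A->BD, B->AC, C->BC, D->A

  step 2 ⇒ step 3: ACBCBDACBC ⇒ BD·BC·AC·BC·AC·A·BD·BC·AC·BC
    A ↦ BD
    B ↦ AC
    C ↦ BC
    D ↦ A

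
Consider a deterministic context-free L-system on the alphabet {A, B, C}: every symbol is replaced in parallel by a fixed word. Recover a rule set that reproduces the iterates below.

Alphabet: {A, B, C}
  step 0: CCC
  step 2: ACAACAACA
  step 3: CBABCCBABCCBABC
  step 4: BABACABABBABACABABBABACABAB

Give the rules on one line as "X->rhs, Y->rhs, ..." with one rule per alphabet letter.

  step 3 ⇒ step 4: CBABCCBABCCBABC ⇒ BAB·A·C·A·BAB·BAB·A·C·A·BAB·BAB·A·C·A·BAB
    A ↦ C
    B ↦ A
    C ↦ BAB

A->C, B->A, C->BAB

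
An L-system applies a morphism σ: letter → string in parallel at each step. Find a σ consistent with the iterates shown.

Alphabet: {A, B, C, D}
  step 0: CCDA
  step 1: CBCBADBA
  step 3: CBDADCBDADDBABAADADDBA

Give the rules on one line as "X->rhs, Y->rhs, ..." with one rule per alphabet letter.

  step 0 ⇒ step 1: CCDA ⇒ CB·CB·AD·BA
    A ↦ BA
    C ↦ CB
    D ↦ AD
    B ↦ D  (constrained at step 1)

A->BA, B->D, C->CB, D->AD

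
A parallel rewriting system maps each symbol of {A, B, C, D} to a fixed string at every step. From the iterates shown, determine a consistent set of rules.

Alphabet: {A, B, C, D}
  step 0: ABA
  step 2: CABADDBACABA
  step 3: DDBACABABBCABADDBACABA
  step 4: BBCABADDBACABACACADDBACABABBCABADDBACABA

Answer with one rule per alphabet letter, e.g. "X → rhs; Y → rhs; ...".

  step 3 ⇒ step 4: DDBACABABBCABADDBACABA ⇒ B·B·CA·BA·DD·BA·CA·BA·CA·CA·DD·BA·CA·BA·B·B·CA·BA·DD·BA·CA·BA
    A ↦ BA
    B ↦ CA
    C ↦ DD
    D ↦ B

A->BA, B->CA, C->DD, D->B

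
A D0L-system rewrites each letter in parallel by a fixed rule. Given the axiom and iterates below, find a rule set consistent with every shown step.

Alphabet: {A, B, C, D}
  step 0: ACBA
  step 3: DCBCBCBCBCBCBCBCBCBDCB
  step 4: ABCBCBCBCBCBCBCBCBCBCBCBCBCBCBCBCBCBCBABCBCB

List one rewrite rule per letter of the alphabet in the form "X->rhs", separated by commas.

  step 3 ⇒ step 4: DCBCBCBCBCBCBCBCBCBDCB ⇒ AB·CB·CB·CB·CB·CB·CB·CB·CB·CB·CB·CB·CB·CB·CB·CB·CB·CB·CB·AB·CB·CB
    B ↦ CB
    C ↦ CB
    D ↦ AB
    A ↦ D  (constrained at step 0)

A->D, B->CB, C->CB, D->AB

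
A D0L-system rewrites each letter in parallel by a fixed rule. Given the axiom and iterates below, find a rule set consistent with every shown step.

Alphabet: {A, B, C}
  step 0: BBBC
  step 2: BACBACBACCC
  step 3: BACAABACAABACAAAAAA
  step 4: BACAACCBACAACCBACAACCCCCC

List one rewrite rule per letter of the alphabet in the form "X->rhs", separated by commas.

  step 3 ⇒ step 4: BACAABACAABACAAAAAA ⇒ BA·C·AA·C·C·BA·C·AA·C·C·BA·C·AA·C·C·C·C·C·C
    A ↦ C
    B ↦ BA
    C ↦ AA

A->C, B->BA, C->AA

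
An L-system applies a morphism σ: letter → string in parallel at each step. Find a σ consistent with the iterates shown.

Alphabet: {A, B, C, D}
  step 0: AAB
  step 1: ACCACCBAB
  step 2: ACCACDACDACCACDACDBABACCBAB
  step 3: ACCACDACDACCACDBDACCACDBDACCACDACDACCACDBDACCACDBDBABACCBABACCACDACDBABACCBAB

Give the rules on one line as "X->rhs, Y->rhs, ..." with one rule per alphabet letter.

  step 2 ⇒ step 3: ACCACDACDACCACDACDBABACCBAB ⇒ ACC·ACD·ACD·ACC·ACD·BD·ACC·ACD·BD·ACC·ACD·ACD·ACC·ACD·BD·ACC·ACD·BD·BAB·ACC·BAB·ACC·ACD·ACD·BAB·ACC·BAB
    A ↦ ACC
    B ↦ BAB
    C ↦ ACD
    D ↦ BD

A->ACC, B->BAB, C->ACD, D->BD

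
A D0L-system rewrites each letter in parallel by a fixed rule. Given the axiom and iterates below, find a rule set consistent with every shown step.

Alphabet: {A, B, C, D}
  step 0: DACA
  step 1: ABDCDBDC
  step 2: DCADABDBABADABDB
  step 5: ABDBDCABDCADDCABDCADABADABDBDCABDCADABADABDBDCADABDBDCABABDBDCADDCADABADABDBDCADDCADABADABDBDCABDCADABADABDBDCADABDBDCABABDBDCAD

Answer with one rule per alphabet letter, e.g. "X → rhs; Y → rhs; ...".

A->DC, B->AD, C->DB, D->AB

  step 1 ⇒ step 2: ABDCDBDC ⇒ DC·AD·AB·DB·AB·AD·AB·DB
    A ↦ DC
    B ↦ AD
    C ↦ DB
    D ↦ AB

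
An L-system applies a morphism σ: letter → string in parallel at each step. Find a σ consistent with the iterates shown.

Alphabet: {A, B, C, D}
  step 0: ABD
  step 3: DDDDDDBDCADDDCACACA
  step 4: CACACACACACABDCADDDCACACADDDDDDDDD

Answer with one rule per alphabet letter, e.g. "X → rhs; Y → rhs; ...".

  step 3 ⇒ step 4: DDDDDDBDCADDDCACACA ⇒ CA·CA·CA·CA·CA·CA·BD·CA·D·DD·CA·CA·CA·D·DD·D·DD·D·DD
    A ↦ DD
    B ↦ BD
    C ↦ D
    D ↦ CA

A->DD, B->BD, C->D, D->CA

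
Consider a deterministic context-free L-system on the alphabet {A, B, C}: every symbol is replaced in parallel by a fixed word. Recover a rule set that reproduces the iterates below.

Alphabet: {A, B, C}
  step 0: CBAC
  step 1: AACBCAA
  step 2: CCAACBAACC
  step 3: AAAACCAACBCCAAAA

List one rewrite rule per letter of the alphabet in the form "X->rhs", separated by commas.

  step 2 ⇒ step 3: CCAACBAACC ⇒ AA·AA·C·C·AA·CB·C·C·AA·AA
    A ↦ C
    B ↦ CB
    C ↦ AA

A->C, B->CB, C->AA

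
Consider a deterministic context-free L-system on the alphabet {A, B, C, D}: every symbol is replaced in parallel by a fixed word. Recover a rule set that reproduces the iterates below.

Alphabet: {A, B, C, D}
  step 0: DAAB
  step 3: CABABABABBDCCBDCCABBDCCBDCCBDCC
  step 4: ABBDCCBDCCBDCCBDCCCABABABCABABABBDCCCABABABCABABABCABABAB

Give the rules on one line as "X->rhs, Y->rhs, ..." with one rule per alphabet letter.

  step 3 ⇒ step 4: CABABABABBDCCBDCCABBDCCBDCCBDCC ⇒ AB·BDC·C·BDC·C·BDC·C·BDC·C·C·AB·AB·AB·C·AB·AB·AB·BDC·C·C·AB·AB·AB·C·AB·AB·AB·C·AB·AB·AB
    A ↦ BDC
    B ↦ C
    C ↦ AB
    D ↦ AB

A->BDC, B->C, C->AB, D->AB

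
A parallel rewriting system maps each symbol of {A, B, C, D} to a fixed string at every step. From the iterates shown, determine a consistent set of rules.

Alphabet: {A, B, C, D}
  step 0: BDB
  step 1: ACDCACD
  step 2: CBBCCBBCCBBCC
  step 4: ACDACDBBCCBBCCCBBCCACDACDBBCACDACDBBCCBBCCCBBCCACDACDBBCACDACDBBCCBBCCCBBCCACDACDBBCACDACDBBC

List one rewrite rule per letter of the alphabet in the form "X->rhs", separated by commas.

A->C, B->ACD, C->BBC, D->C

  step 1 ⇒ step 2: ACDCACD ⇒ C·BBC·C·BBC·C·BBC·C
    A ↦ C
    C ↦ BBC
    D ↦ C
  step 0 ⇒ step 1: BDB ⇒ ACD·C·ACD
    B ↦ ACD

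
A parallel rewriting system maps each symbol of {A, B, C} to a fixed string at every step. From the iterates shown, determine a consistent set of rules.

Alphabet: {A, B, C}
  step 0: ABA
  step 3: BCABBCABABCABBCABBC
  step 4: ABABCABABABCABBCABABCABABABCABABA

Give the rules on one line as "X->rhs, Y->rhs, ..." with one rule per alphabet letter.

  step 3 ⇒ step 4: BCABBCABABCABBCABBC ⇒ AB·A·BC·AB·AB·A·BC·AB·BC·AB·A·BC·AB·AB·A·BC·AB·AB·A
    A ↦ BC
    B ↦ AB
    C ↦ A

A->BC, B->AB, C->A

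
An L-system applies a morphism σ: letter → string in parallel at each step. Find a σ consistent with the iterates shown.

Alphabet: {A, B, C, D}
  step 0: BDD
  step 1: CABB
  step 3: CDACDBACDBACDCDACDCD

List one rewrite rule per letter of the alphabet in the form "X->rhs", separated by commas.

  step 0 ⇒ step 1: BDD ⇒ CA·B·B
    B ↦ CA
    D ↦ B
    A ↦ CD  (constrained at step 1)
    C ↦ ACD  (constrained at step 1)

A->CD, B->CA, C->ACD, D->B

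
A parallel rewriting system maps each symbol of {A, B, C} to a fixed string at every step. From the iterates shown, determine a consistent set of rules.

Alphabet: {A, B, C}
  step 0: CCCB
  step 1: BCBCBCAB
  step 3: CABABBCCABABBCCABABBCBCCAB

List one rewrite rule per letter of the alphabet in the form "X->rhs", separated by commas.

  step 0 ⇒ step 1: CCCB ⇒ BC·BC·BC·AB
    B ↦ AB
    C ↦ BC
    A ↦ C  (constrained at step 1)

A->C, B->AB, C->BC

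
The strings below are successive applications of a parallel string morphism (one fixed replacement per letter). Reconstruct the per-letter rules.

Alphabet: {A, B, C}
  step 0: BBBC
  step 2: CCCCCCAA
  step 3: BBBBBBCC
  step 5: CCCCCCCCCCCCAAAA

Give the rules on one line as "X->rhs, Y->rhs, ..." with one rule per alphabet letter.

A->C, B->AA, C->B

  step 2 ⇒ step 3: CCCCCCAA ⇒ B·B·B·B·B·B·C·C
    A ↦ C
    C ↦ B
    B ↦ AA  (constrained at step 0)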